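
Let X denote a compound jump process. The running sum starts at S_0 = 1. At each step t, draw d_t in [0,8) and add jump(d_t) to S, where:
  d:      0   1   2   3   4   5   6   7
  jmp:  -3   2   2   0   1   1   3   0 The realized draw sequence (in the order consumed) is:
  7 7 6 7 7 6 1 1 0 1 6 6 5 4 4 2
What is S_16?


21

t=0: S=1, d=7, jump=0, S_1=1
t=1: S=1, d=7, jump=0, S_2=1
t=2: S=1, d=6, jump=3, S_3=4
t=3: S=4, d=7, jump=0, S_4=4
t=4: S=4, d=7, jump=0, S_5=4
t=5: S=4, d=6, jump=3, S_6=7
t=6: S=7, d=1, jump=2, S_7=9
t=7: S=9, d=1, jump=2, S_8=11
t=8: S=11, d=0, jump=-3, S_9=8
t=9: S=8, d=1, jump=2, S_10=10
t=10: S=10, d=6, jump=3, S_11=13
t=11: S=13, d=6, jump=3, S_12=16
t=12: S=16, d=5, jump=1, S_13=17
t=13: S=17, d=4, jump=1, S_14=18
t=14: S=18, d=4, jump=1, S_15=19
t=15: S=19, d=2, jump=2, S_16=21


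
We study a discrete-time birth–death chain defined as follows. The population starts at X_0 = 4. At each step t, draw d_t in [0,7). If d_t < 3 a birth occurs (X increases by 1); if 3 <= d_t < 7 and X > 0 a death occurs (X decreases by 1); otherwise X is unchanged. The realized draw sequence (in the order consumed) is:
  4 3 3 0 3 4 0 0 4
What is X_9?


1

t=0: X=4, d=4 → death, X_1=3
t=1: X=3, d=3 → death, X_2=2
t=2: X=2, d=3 → death, X_3=1
t=3: X=1, d=0 → birth, X_4=2
t=4: X=2, d=3 → death, X_5=1
t=5: X=1, d=4 → death, X_6=0
t=6: X=0, d=0 → birth, X_7=1
t=7: X=1, d=0 → birth, X_8=2
t=8: X=2, d=4 → death, X_9=1


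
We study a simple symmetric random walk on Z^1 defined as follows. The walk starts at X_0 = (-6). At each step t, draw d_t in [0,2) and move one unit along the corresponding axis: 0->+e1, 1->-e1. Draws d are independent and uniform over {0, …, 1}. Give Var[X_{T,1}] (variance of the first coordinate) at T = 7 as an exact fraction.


Outcome values over d=0..1: [1, -1]
Σy = 0, Σy² = 2, M = 2
μ = 0/2 = 0,  σ² = 2/2 − (0)² = 1
Independent increments: Var[X_7] = 7·σ² = 7·(1) = 7

7


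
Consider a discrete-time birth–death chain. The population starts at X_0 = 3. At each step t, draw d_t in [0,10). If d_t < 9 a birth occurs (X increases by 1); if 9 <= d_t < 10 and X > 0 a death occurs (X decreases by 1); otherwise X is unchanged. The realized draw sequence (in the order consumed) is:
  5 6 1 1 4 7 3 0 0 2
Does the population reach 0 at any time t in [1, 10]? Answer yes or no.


no

t=0: X=3, d=5 → birth, X_1=4
t=1: X=4, d=6 → birth, X_2=5
t=2: X=5, d=1 → birth, X_3=6
t=3: X=6, d=1 → birth, X_4=7
t=4: X=7, d=4 → birth, X_5=8
t=5: X=8, d=7 → birth, X_6=9
t=6: X=9, d=3 → birth, X_7=10
t=7: X=10, d=0 → birth, X_8=11
t=8: X=11, d=0 → birth, X_9=12
t=9: X=12, d=2 → birth, X_10=13


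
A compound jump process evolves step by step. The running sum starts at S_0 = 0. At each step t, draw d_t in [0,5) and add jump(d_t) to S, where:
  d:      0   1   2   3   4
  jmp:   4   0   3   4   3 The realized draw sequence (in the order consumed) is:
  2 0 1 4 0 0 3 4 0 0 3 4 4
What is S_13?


43

t=0: S=0, d=2, jump=3, S_1=3
t=1: S=3, d=0, jump=4, S_2=7
t=2: S=7, d=1, jump=0, S_3=7
t=3: S=7, d=4, jump=3, S_4=10
t=4: S=10, d=0, jump=4, S_5=14
t=5: S=14, d=0, jump=4, S_6=18
t=6: S=18, d=3, jump=4, S_7=22
t=7: S=22, d=4, jump=3, S_8=25
t=8: S=25, d=0, jump=4, S_9=29
t=9: S=29, d=0, jump=4, S_10=33
t=10: S=33, d=3, jump=4, S_11=37
t=11: S=37, d=4, jump=3, S_12=40
t=12: S=40, d=4, jump=3, S_13=43


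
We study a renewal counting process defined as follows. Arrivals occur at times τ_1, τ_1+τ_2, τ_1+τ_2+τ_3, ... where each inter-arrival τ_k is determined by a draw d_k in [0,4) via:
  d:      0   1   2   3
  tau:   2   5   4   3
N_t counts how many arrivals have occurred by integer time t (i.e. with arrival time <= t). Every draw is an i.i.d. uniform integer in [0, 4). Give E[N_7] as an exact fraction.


27/16

Inter-arrival values over d=0..3: [2, 5, 4, 3]
Each d has probability 1/4, so the pmf of τ is: f(2) = 1/4, f(3) = 1/4, f(4) = 1/4, f(5) = 1/4
Renewal equation for m(n) = E[N_n]: condition on τ_1 = k (if k <= n, one arrival plus a fresh copy on the remaining n−k steps): m(n) = F(n) + Σ_{k<=n} f(k)·m(n−k), where F(n) = P(τ <= n) and m(0) = 0
m(1) = F(1) = 0
m(2) = F(2) = 1/4
m(3) = F(3) = 1/2
m(4) = F(4) + f(2)·m(2) = 3/4 + 1/4·1/4 = 13/16
m(5) = F(5) + f(2)·m(3) + f(3)·m(2) = 1 + 1/4·1/2 + 1/4·1/4 = 19/16
m(6) = F(6) + f(2)·m(4) + f(3)·m(3) + f(4)·m(2) = 1 + 1/4·13/16 + 1/4·1/2 + 1/4·1/4 = 89/64
m(7) = F(7) + f(2)·m(5) + f(3)·m(4) + f(4)·m(3) + f(5)·m(2) = 1 + 1/4·19/16 + 1/4·13/16 + 1/4·1/2 + 1/4·1/4 = 27/16
E[N_7] = m(7) = 27/16


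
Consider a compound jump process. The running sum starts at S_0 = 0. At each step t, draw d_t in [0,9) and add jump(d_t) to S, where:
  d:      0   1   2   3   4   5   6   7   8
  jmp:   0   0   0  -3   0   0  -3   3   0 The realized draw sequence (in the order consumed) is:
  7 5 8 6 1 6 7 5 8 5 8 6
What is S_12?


t=0: S=0, d=7, jump=3, S_1=3
t=1: S=3, d=5, jump=0, S_2=3
t=2: S=3, d=8, jump=0, S_3=3
t=3: S=3, d=6, jump=-3, S_4=0
t=4: S=0, d=1, jump=0, S_5=0
t=5: S=0, d=6, jump=-3, S_6=-3
t=6: S=-3, d=7, jump=3, S_7=0
t=7: S=0, d=5, jump=0, S_8=0
t=8: S=0, d=8, jump=0, S_9=0
t=9: S=0, d=5, jump=0, S_10=0
t=10: S=0, d=8, jump=0, S_11=0
t=11: S=0, d=6, jump=-3, S_12=-3

-3


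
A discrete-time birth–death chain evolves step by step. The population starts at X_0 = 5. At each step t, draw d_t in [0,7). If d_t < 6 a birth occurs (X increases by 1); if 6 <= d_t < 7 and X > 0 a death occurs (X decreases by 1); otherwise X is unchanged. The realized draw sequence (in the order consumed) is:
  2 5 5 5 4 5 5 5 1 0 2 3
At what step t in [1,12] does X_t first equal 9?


t=0: X=5, d=2 → birth, X_1=6
t=1: X=6, d=5 → birth, X_2=7
t=2: X=7, d=5 → birth, X_3=8
t=3: X=8, d=5 → birth, X_4=9
t=4: X=9, d=4 → birth, X_5=10
t=5: X=10, d=5 → birth, X_6=11
t=6: X=11, d=5 → birth, X_7=12
t=7: X=12, d=5 → birth, X_8=13
t=8: X=13, d=1 → birth, X_9=14
t=9: X=14, d=0 → birth, X_10=15
t=10: X=15, d=2 → birth, X_11=16
t=11: X=16, d=3 → birth, X_12=17

4


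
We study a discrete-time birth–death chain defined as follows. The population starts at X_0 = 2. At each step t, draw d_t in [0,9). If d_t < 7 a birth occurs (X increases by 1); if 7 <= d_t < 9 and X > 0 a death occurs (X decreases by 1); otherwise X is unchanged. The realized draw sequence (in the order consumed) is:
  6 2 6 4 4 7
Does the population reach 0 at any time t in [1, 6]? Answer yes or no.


t=0: X=2, d=6 → birth, X_1=3
t=1: X=3, d=2 → birth, X_2=4
t=2: X=4, d=6 → birth, X_3=5
t=3: X=5, d=4 → birth, X_4=6
t=4: X=6, d=4 → birth, X_5=7
t=5: X=7, d=7 → death, X_6=6

no


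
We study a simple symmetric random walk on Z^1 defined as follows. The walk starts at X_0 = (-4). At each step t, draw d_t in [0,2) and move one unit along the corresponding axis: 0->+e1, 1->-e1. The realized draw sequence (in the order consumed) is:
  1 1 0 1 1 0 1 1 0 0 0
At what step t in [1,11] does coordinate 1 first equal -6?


t=0: X=(-4), d=1 → -e1, X_1=(-5)
t=1: X=(-5), d=1 → -e1, X_2=(-6)
t=2: X=(-6), d=0 → +e1, X_3=(-5)
t=3: X=(-5), d=1 → -e1, X_4=(-6)
t=4: X=(-6), d=1 → -e1, X_5=(-7)
t=5: X=(-7), d=0 → +e1, X_6=(-6)
t=6: X=(-6), d=1 → -e1, X_7=(-7)
t=7: X=(-7), d=1 → -e1, X_8=(-8)
t=8: X=(-8), d=0 → +e1, X_9=(-7)
t=9: X=(-7), d=0 → +e1, X_10=(-6)
t=10: X=(-6), d=0 → +e1, X_11=(-5)

2


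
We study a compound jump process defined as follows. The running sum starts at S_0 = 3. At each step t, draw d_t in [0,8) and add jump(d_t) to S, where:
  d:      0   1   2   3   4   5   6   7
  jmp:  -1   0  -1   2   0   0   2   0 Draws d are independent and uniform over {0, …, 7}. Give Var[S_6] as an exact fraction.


Outcome values over d=0..7: [-1, 0, -1, 2, 0, 0, 2, 0]
Σy = 2, Σy² = 10, M = 8
μ = 2/8 = 1/4,  σ² = 10/8 − (1/4)² = 19/16
Independent increments: Var[S_6] = 6·σ² = 6·(19/16) = 57/8

57/8


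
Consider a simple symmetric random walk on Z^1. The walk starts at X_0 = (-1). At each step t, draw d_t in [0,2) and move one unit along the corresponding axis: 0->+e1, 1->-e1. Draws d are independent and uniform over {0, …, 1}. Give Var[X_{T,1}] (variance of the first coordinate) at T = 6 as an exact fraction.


6

Outcome values over d=0..1: [1, -1]
Σy = 0, Σy² = 2, M = 2
μ = 0/2 = 0,  σ² = 2/2 − (0)² = 1
Independent increments: Var[X_6] = 6·σ² = 6·(1) = 6


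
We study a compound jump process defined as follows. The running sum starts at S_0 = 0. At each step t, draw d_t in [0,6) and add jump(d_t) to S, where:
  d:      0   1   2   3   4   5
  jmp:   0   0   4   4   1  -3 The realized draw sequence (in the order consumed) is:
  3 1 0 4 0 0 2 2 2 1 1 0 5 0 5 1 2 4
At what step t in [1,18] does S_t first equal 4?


1

t=0: S=0, d=3, jump=4, S_1=4
t=1: S=4, d=1, jump=0, S_2=4
t=2: S=4, d=0, jump=0, S_3=4
t=3: S=4, d=4, jump=1, S_4=5
t=4: S=5, d=0, jump=0, S_5=5
t=5: S=5, d=0, jump=0, S_6=5
t=6: S=5, d=2, jump=4, S_7=9
t=7: S=9, d=2, jump=4, S_8=13
t=8: S=13, d=2, jump=4, S_9=17
t=9: S=17, d=1, jump=0, S_10=17
t=10: S=17, d=1, jump=0, S_11=17
t=11: S=17, d=0, jump=0, S_12=17
t=12: S=17, d=5, jump=-3, S_13=14
t=13: S=14, d=0, jump=0, S_14=14
t=14: S=14, d=5, jump=-3, S_15=11
t=15: S=11, d=1, jump=0, S_16=11
t=16: S=11, d=2, jump=4, S_17=15
t=17: S=15, d=4, jump=1, S_18=16


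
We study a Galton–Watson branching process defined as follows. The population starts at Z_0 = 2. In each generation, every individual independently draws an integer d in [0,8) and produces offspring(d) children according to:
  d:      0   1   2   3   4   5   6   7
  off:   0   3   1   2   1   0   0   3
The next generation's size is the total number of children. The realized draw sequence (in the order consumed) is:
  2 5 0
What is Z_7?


gen 0: Z_0=2, draws=[2, 5], offspring=[1, 0], Z_1=1
gen 1: Z_1=1, draws=[0], offspring=[0], Z_2=0
gen 2: Z_2=0, draws=[], offspring=[], Z_3=0
gen 3: Z_3=0, draws=[], offspring=[], Z_4=0
gen 4: Z_4=0, draws=[], offspring=[], Z_5=0
gen 5: Z_5=0, draws=[], offspring=[], Z_6=0
gen 6: Z_6=0, draws=[], offspring=[], Z_7=0

0


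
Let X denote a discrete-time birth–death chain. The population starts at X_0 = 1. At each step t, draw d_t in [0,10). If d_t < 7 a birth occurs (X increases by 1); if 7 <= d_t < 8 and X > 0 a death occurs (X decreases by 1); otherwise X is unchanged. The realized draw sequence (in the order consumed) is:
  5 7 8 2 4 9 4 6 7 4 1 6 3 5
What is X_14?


9

t=0: X=1, d=5 → birth, X_1=2
t=1: X=2, d=7 → death, X_2=1
t=2: X=1, d=8 → hold, X_3=1
t=3: X=1, d=2 → birth, X_4=2
t=4: X=2, d=4 → birth, X_5=3
t=5: X=3, d=9 → hold, X_6=3
t=6: X=3, d=4 → birth, X_7=4
t=7: X=4, d=6 → birth, X_8=5
t=8: X=5, d=7 → death, X_9=4
t=9: X=4, d=4 → birth, X_10=5
t=10: X=5, d=1 → birth, X_11=6
t=11: X=6, d=6 → birth, X_12=7
t=12: X=7, d=3 → birth, X_13=8
t=13: X=8, d=5 → birth, X_14=9


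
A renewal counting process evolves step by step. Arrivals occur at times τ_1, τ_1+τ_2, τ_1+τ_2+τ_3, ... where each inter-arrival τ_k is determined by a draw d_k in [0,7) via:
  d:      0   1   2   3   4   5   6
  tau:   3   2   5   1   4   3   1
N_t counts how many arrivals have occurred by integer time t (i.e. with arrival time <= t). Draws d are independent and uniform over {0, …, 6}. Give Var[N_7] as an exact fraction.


602131495402/678223072849

Inter-arrival values over d=0..6: [3, 2, 5, 1, 4, 3, 1]
Each d has probability 1/7, so the pmf of τ is: f(1) = 2/7, f(2) = 1/7, f(3) = 2/7, f(4) = 1/7, f(5) = 1/7
Let p_n(j) = P(N_n = j), with p_0 = [1]. Condition on τ_1: p_n(0) = P(τ > n), and for j >= 1, p_n(j) = Σ_{k<=n} f(k)·p_{n−k}(j−1)
p_1 = [5/7, 2/7]  (j = 0..1)
p_2 = [4/7, 17/49, 4/49]  (j = 0..2)
p_3 = [2/7, 27/49, 48/343, 8/343]  (j = 0..3)
p_4 = [1/7, 25/49, 99/343, 124/2401, 16/2401]  (j = 0..4)
p_5 = [0, 24/49, 125/343, 302/2401, 304/16807, 32/16807]  (j = 0..5)
p_6 = [0, 2/7, 158/343, 473/2401, 120/2401, 720/117649, 64/117649]  (j = 0..6)
p_7 = [0, 8/49, 146/343, 715/2401, 1552/16807, 2208/117649, 1664/823543, 128/823543]  (j = 0..7)
E[N_7] = Σ j·p_7(j) = 1963635/823543;  E[N_7²] = Σ j²·p_7(j) = 5413189/823543
Var[N_7] = 5413189/823543 − (1963635/823543)² = 602131495402/678223072849


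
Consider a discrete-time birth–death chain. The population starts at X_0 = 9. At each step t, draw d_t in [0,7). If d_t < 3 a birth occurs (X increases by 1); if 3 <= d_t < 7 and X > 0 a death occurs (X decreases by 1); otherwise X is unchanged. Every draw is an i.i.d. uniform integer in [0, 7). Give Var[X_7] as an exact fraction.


48/7

X can drop by at most 1 per step and X_0 = 9 > T = 7, so X_t >= 9 − t >= 2 > 0 for every t <= 7: the floor at 0 (the 'and X > 0' condition) never binds. Hence X_7 = X_0 + Σ_{t<7} Y_t with i.i.d. increments Y_t = y(d_t) ∈ {+1, −1, 0}.
Outcome values over d=0..6: [1, 1, 1, -1, -1, -1, -1]
Σy = -1, Σy² = 7, M = 7
μ = -1/7 = -1/7,  σ² = 7/7 − (-1/7)² = 48/49
Independent increments: Var[X_7] = 7·σ² = 7·(48/49) = 48/7


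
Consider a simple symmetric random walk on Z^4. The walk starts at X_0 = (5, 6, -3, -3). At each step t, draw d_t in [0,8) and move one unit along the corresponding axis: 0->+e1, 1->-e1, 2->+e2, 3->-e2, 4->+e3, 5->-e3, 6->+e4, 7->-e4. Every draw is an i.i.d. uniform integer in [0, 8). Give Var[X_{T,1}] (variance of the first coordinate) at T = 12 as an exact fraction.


Outcome values over d=0..7: [1, -1, 0, 0, 0, 0, 0, 0]
Σy = 0, Σy² = 2, M = 8
μ = 0/8 = 0,  σ² = 2/8 − (0)² = 1/4
Independent increments: Var[X_12] = 12·σ² = 12·(1/4) = 3

3


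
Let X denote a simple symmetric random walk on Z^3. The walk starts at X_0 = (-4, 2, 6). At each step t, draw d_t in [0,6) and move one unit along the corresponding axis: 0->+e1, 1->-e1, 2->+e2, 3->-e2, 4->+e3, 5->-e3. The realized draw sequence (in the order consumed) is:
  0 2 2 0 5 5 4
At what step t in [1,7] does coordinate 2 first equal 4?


3

t=0: X=(-4, 2, 6), d=0 → +e1, X_1=(-3, 2, 6)
t=1: X=(-3, 2, 6), d=2 → +e2, X_2=(-3, 3, 6)
t=2: X=(-3, 3, 6), d=2 → +e2, X_3=(-3, 4, 6)
t=3: X=(-3, 4, 6), d=0 → +e1, X_4=(-2, 4, 6)
t=4: X=(-2, 4, 6), d=5 → -e3, X_5=(-2, 4, 5)
t=5: X=(-2, 4, 5), d=5 → -e3, X_6=(-2, 4, 4)
t=6: X=(-2, 4, 4), d=4 → +e3, X_7=(-2, 4, 5)


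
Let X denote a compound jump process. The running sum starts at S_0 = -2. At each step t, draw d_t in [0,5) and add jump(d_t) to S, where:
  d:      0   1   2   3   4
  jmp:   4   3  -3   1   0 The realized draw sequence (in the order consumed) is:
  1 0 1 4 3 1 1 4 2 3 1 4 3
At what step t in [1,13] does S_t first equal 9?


5

t=0: S=-2, d=1, jump=3, S_1=1
t=1: S=1, d=0, jump=4, S_2=5
t=2: S=5, d=1, jump=3, S_3=8
t=3: S=8, d=4, jump=0, S_4=8
t=4: S=8, d=3, jump=1, S_5=9
t=5: S=9, d=1, jump=3, S_6=12
t=6: S=12, d=1, jump=3, S_7=15
t=7: S=15, d=4, jump=0, S_8=15
t=8: S=15, d=2, jump=-3, S_9=12
t=9: S=12, d=3, jump=1, S_10=13
t=10: S=13, d=1, jump=3, S_11=16
t=11: S=16, d=4, jump=0, S_12=16
t=12: S=16, d=3, jump=1, S_13=17


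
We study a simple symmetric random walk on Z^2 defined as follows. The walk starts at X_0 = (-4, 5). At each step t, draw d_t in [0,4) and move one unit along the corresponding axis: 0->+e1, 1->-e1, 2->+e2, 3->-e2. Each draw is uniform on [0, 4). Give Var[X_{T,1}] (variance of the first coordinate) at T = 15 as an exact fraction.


15/2

Outcome values over d=0..3: [1, -1, 0, 0]
Σy = 0, Σy² = 2, M = 4
μ = 0/4 = 0,  σ² = 2/4 − (0)² = 1/2
Independent increments: Var[X_15] = 15·σ² = 15·(1/2) = 15/2


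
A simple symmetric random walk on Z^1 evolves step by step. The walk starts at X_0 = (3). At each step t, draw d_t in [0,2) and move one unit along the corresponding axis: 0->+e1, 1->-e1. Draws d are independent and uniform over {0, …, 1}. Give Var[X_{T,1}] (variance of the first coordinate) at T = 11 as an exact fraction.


Outcome values over d=0..1: [1, -1]
Σy = 0, Σy² = 2, M = 2
μ = 0/2 = 0,  σ² = 2/2 − (0)² = 1
Independent increments: Var[X_11] = 11·σ² = 11·(1) = 11

11


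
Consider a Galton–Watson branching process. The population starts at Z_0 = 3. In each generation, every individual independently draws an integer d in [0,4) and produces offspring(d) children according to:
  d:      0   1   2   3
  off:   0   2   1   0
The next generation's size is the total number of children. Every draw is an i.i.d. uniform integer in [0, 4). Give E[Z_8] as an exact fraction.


19683/65536

Outcome values over d=0..3: [0, 2, 1, 0]
Σy = 3, Σy² = 5, M = 4
μ = 3/4 = 3/4,  σ² = 5/4 − (3/4)² = 11/16
E[Z_0] = 3
E[Z_1] = 3/4·E[Z_0] = 9/4
E[Z_2] = 3/4·E[Z_1] = 27/16
E[Z_3] = 3/4·E[Z_2] = 81/64
E[Z_4] = 3/4·E[Z_3] = 243/256
E[Z_5] = 3/4·E[Z_4] = 729/1024
E[Z_6] = 3/4·E[Z_5] = 2187/4096
E[Z_7] = 3/4·E[Z_6] = 6561/16384
E[Z_8] = 3/4·E[Z_7] = 19683/65536


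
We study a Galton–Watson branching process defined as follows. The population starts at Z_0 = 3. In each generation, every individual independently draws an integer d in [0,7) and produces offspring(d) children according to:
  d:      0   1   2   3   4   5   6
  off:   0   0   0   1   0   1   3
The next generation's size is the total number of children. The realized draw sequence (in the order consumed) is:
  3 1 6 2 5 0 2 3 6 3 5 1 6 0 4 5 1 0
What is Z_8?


gen 0: Z_0=3, draws=[3, 1, 6], offspring=[1, 0, 3], Z_1=4
gen 1: Z_1=4, draws=[2, 5, 0, 2], offspring=[0, 1, 0, 0], Z_2=1
gen 2: Z_2=1, draws=[3], offspring=[1], Z_3=1
gen 3: Z_3=1, draws=[6], offspring=[3], Z_4=3
gen 4: Z_4=3, draws=[3, 5, 1], offspring=[1, 1, 0], Z_5=2
gen 5: Z_5=2, draws=[6, 0], offspring=[3, 0], Z_6=3
gen 6: Z_6=3, draws=[4, 5, 1], offspring=[0, 1, 0], Z_7=1
gen 7: Z_7=1, draws=[0], offspring=[0], Z_8=0

0


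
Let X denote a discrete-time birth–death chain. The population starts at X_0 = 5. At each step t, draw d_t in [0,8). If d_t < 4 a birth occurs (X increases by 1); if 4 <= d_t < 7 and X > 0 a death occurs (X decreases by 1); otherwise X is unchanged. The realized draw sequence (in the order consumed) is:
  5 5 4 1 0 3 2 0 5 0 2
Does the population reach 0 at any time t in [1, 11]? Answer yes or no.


no

t=0: X=5, d=5 → death, X_1=4
t=1: X=4, d=5 → death, X_2=3
t=2: X=3, d=4 → death, X_3=2
t=3: X=2, d=1 → birth, X_4=3
t=4: X=3, d=0 → birth, X_5=4
t=5: X=4, d=3 → birth, X_6=5
t=6: X=5, d=2 → birth, X_7=6
t=7: X=6, d=0 → birth, X_8=7
t=8: X=7, d=5 → death, X_9=6
t=9: X=6, d=0 → birth, X_10=7
t=10: X=7, d=2 → birth, X_11=8


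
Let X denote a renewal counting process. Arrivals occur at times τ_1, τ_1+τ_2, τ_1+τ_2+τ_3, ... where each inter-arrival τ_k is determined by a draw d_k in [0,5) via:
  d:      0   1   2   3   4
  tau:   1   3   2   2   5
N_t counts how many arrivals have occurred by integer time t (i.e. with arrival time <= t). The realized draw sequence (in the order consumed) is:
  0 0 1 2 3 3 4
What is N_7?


4

draw d_1=0: τ_1=1, arrival time A_1=1
draw d_2=0: τ_2=1, arrival time A_2=2
draw d_3=1: τ_3=3, arrival time A_3=5
draw d_4=2: τ_4=2, arrival time A_4=7
draw d_5=3: τ_5=2, arrival time A_5=9
draw d_6=3: τ_6=2, arrival time A_6=11
draw d_7=4: τ_7=5, arrival time A_7=16
N_t over t=0..7: 0:0 1:1 2:2 3:2 4:2 5:3 6:3 7:4


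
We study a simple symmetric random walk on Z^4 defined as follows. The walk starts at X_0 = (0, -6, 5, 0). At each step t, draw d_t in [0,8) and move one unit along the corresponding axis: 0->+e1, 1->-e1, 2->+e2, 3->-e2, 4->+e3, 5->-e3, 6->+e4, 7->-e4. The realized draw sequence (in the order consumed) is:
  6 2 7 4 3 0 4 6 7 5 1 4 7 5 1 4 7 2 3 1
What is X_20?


t=0: X=(0, -6, 5, 0), d=6 → +e4, X_1=(0, -6, 5, 1)
t=1: X=(0, -6, 5, 1), d=2 → +e2, X_2=(0, -5, 5, 1)
t=2: X=(0, -5, 5, 1), d=7 → -e4, X_3=(0, -5, 5, 0)
t=3: X=(0, -5, 5, 0), d=4 → +e3, X_4=(0, -5, 6, 0)
t=4: X=(0, -5, 6, 0), d=3 → -e2, X_5=(0, -6, 6, 0)
t=5: X=(0, -6, 6, 0), d=0 → +e1, X_6=(1, -6, 6, 0)
t=6: X=(1, -6, 6, 0), d=4 → +e3, X_7=(1, -6, 7, 0)
t=7: X=(1, -6, 7, 0), d=6 → +e4, X_8=(1, -6, 7, 1)
t=8: X=(1, -6, 7, 1), d=7 → -e4, X_9=(1, -6, 7, 0)
t=9: X=(1, -6, 7, 0), d=5 → -e3, X_10=(1, -6, 6, 0)
t=10: X=(1, -6, 6, 0), d=1 → -e1, X_11=(0, -6, 6, 0)
t=11: X=(0, -6, 6, 0), d=4 → +e3, X_12=(0, -6, 7, 0)
t=12: X=(0, -6, 7, 0), d=7 → -e4, X_13=(0, -6, 7, -1)
t=13: X=(0, -6, 7, -1), d=5 → -e3, X_14=(0, -6, 6, -1)
t=14: X=(0, -6, 6, -1), d=1 → -e1, X_15=(-1, -6, 6, -1)
t=15: X=(-1, -6, 6, -1), d=4 → +e3, X_16=(-1, -6, 7, -1)
t=16: X=(-1, -6, 7, -1), d=7 → -e4, X_17=(-1, -6, 7, -2)
t=17: X=(-1, -6, 7, -2), d=2 → +e2, X_18=(-1, -5, 7, -2)
t=18: X=(-1, -5, 7, -2), d=3 → -e2, X_19=(-1, -6, 7, -2)
t=19: X=(-1, -6, 7, -2), d=1 → -e1, X_20=(-2, -6, 7, -2)

(-2, -6, 7, -2)


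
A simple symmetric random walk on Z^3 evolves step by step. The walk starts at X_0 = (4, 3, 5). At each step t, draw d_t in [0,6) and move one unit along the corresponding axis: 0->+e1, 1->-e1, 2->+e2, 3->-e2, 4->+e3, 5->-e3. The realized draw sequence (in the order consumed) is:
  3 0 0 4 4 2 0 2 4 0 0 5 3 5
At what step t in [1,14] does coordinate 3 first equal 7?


t=0: X=(4, 3, 5), d=3 → -e2, X_1=(4, 2, 5)
t=1: X=(4, 2, 5), d=0 → +e1, X_2=(5, 2, 5)
t=2: X=(5, 2, 5), d=0 → +e1, X_3=(6, 2, 5)
t=3: X=(6, 2, 5), d=4 → +e3, X_4=(6, 2, 6)
t=4: X=(6, 2, 6), d=4 → +e3, X_5=(6, 2, 7)
t=5: X=(6, 2, 7), d=2 → +e2, X_6=(6, 3, 7)
t=6: X=(6, 3, 7), d=0 → +e1, X_7=(7, 3, 7)
t=7: X=(7, 3, 7), d=2 → +e2, X_8=(7, 4, 7)
t=8: X=(7, 4, 7), d=4 → +e3, X_9=(7, 4, 8)
t=9: X=(7, 4, 8), d=0 → +e1, X_10=(8, 4, 8)
t=10: X=(8, 4, 8), d=0 → +e1, X_11=(9, 4, 8)
t=11: X=(9, 4, 8), d=5 → -e3, X_12=(9, 4, 7)
t=12: X=(9, 4, 7), d=3 → -e2, X_13=(9, 3, 7)
t=13: X=(9, 3, 7), d=5 → -e3, X_14=(9, 3, 6)

5


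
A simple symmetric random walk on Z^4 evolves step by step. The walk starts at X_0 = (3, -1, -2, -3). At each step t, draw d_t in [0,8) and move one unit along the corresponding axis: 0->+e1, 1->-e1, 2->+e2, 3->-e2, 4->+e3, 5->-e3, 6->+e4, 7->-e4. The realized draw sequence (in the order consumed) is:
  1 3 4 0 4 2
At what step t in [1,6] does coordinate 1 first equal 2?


t=0: X=(3, -1, -2, -3), d=1 → -e1, X_1=(2, -1, -2, -3)
t=1: X=(2, -1, -2, -3), d=3 → -e2, X_2=(2, -2, -2, -3)
t=2: X=(2, -2, -2, -3), d=4 → +e3, X_3=(2, -2, -1, -3)
t=3: X=(2, -2, -1, -3), d=0 → +e1, X_4=(3, -2, -1, -3)
t=4: X=(3, -2, -1, -3), d=4 → +e3, X_5=(3, -2, 0, -3)
t=5: X=(3, -2, 0, -3), d=2 → +e2, X_6=(3, -1, 0, -3)

1


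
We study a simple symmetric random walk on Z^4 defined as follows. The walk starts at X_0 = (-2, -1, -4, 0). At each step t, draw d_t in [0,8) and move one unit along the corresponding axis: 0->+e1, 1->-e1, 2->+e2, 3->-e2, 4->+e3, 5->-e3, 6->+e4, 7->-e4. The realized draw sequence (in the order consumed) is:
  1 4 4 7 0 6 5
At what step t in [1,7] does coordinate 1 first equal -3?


1

t=0: X=(-2, -1, -4, 0), d=1 → -e1, X_1=(-3, -1, -4, 0)
t=1: X=(-3, -1, -4, 0), d=4 → +e3, X_2=(-3, -1, -3, 0)
t=2: X=(-3, -1, -3, 0), d=4 → +e3, X_3=(-3, -1, -2, 0)
t=3: X=(-3, -1, -2, 0), d=7 → -e4, X_4=(-3, -1, -2, -1)
t=4: X=(-3, -1, -2, -1), d=0 → +e1, X_5=(-2, -1, -2, -1)
t=5: X=(-2, -1, -2, -1), d=6 → +e4, X_6=(-2, -1, -2, 0)
t=6: X=(-2, -1, -2, 0), d=5 → -e3, X_7=(-2, -1, -3, 0)


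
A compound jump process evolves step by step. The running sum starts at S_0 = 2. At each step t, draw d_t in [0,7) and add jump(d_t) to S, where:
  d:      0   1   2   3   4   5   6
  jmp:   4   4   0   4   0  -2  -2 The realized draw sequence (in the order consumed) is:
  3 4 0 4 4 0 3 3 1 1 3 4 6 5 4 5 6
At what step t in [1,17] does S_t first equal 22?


t=0: S=2, d=3, jump=4, S_1=6
t=1: S=6, d=4, jump=0, S_2=6
t=2: S=6, d=0, jump=4, S_3=10
t=3: S=10, d=4, jump=0, S_4=10
t=4: S=10, d=4, jump=0, S_5=10
t=5: S=10, d=0, jump=4, S_6=14
t=6: S=14, d=3, jump=4, S_7=18
t=7: S=18, d=3, jump=4, S_8=22
t=8: S=22, d=1, jump=4, S_9=26
t=9: S=26, d=1, jump=4, S_10=30
t=10: S=30, d=3, jump=4, S_11=34
t=11: S=34, d=4, jump=0, S_12=34
t=12: S=34, d=6, jump=-2, S_13=32
t=13: S=32, d=5, jump=-2, S_14=30
t=14: S=30, d=4, jump=0, S_15=30
t=15: S=30, d=5, jump=-2, S_16=28
t=16: S=28, d=6, jump=-2, S_17=26

8


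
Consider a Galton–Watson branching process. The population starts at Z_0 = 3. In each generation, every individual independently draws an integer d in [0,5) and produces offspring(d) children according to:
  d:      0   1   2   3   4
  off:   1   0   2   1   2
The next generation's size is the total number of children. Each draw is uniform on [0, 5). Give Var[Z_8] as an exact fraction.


15155069352192/152587890625

Outcome values over d=0..4: [1, 0, 2, 1, 2]
Σy = 6, Σy² = 10, M = 5
μ = 6/5 = 6/5,  σ² = 10/5 − (6/5)² = 14/25
V_0 = 0, E_0 = 3
V_1 = 14/25·E_0 + (6/5)²·V_0 = 42/25;  E_1 = 18/5
V_2 = 14/25·E_1 + (6/5)²·V_1 = 2772/625;  E_2 = 108/25
V_3 = 14/25·E_2 + (6/5)²·V_2 = 137592/15625;  E_3 = 648/125
V_4 = 14/25·E_3 + (6/5)²·V_3 = 6087312/390625;  E_4 = 3888/625
V_5 = 14/25·E_4 + (6/5)²·V_4 = 253163232/9765625;  E_5 = 23328/3125
V_6 = 14/25·E_5 + (6/5)²·V_5 = 10134476352/244140625;  E_6 = 139968/15625
V_7 = 14/25·E_6 + (6/5)²·V_6 = 395459148672/6103515625;  E_7 = 839808/78125
V_8 = 14/25·E_7 + (6/5)²·V_7 = 15155069352192/152587890625;  E_8 = 5038848/390625


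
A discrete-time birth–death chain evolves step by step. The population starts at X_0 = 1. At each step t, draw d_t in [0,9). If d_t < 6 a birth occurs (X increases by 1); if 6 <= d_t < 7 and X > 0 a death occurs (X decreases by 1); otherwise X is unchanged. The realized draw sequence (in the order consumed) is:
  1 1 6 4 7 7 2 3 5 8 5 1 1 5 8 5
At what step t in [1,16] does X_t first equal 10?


t=0: X=1, d=1 → birth, X_1=2
t=1: X=2, d=1 → birth, X_2=3
t=2: X=3, d=6 → death, X_3=2
t=3: X=2, d=4 → birth, X_4=3
t=4: X=3, d=7 → hold, X_5=3
t=5: X=3, d=7 → hold, X_6=3
t=6: X=3, d=2 → birth, X_7=4
t=7: X=4, d=3 → birth, X_8=5
t=8: X=5, d=5 → birth, X_9=6
t=9: X=6, d=8 → hold, X_10=6
t=10: X=6, d=5 → birth, X_11=7
t=11: X=7, d=1 → birth, X_12=8
t=12: X=8, d=1 → birth, X_13=9
t=13: X=9, d=5 → birth, X_14=10
t=14: X=10, d=8 → hold, X_15=10
t=15: X=10, d=5 → birth, X_16=11

14


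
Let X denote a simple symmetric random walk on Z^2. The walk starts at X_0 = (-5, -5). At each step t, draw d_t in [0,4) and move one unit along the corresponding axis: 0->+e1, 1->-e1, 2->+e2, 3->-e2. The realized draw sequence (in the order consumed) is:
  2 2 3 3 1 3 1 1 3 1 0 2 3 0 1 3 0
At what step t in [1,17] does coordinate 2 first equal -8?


16

t=0: X=(-5, -5), d=2 → +e2, X_1=(-5, -4)
t=1: X=(-5, -4), d=2 → +e2, X_2=(-5, -3)
t=2: X=(-5, -3), d=3 → -e2, X_3=(-5, -4)
t=3: X=(-5, -4), d=3 → -e2, X_4=(-5, -5)
t=4: X=(-5, -5), d=1 → -e1, X_5=(-6, -5)
t=5: X=(-6, -5), d=3 → -e2, X_6=(-6, -6)
t=6: X=(-6, -6), d=1 → -e1, X_7=(-7, -6)
t=7: X=(-7, -6), d=1 → -e1, X_8=(-8, -6)
t=8: X=(-8, -6), d=3 → -e2, X_9=(-8, -7)
t=9: X=(-8, -7), d=1 → -e1, X_10=(-9, -7)
t=10: X=(-9, -7), d=0 → +e1, X_11=(-8, -7)
t=11: X=(-8, -7), d=2 → +e2, X_12=(-8, -6)
t=12: X=(-8, -6), d=3 → -e2, X_13=(-8, -7)
t=13: X=(-8, -7), d=0 → +e1, X_14=(-7, -7)
t=14: X=(-7, -7), d=1 → -e1, X_15=(-8, -7)
t=15: X=(-8, -7), d=3 → -e2, X_16=(-8, -8)
t=16: X=(-8, -8), d=0 → +e1, X_17=(-7, -8)


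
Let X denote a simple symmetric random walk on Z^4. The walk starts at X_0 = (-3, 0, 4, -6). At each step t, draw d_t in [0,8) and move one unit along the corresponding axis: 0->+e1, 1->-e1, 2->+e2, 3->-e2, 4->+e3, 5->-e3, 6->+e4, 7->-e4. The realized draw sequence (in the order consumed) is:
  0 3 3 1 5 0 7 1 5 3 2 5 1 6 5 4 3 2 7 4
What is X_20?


(-4, -2, 2, -7)

t=0: X=(-3, 0, 4, -6), d=0 → +e1, X_1=(-2, 0, 4, -6)
t=1: X=(-2, 0, 4, -6), d=3 → -e2, X_2=(-2, -1, 4, -6)
t=2: X=(-2, -1, 4, -6), d=3 → -e2, X_3=(-2, -2, 4, -6)
t=3: X=(-2, -2, 4, -6), d=1 → -e1, X_4=(-3, -2, 4, -6)
t=4: X=(-3, -2, 4, -6), d=5 → -e3, X_5=(-3, -2, 3, -6)
t=5: X=(-3, -2, 3, -6), d=0 → +e1, X_6=(-2, -2, 3, -6)
t=6: X=(-2, -2, 3, -6), d=7 → -e4, X_7=(-2, -2, 3, -7)
t=7: X=(-2, -2, 3, -7), d=1 → -e1, X_8=(-3, -2, 3, -7)
t=8: X=(-3, -2, 3, -7), d=5 → -e3, X_9=(-3, -2, 2, -7)
t=9: X=(-3, -2, 2, -7), d=3 → -e2, X_10=(-3, -3, 2, -7)
t=10: X=(-3, -3, 2, -7), d=2 → +e2, X_11=(-3, -2, 2, -7)
t=11: X=(-3, -2, 2, -7), d=5 → -e3, X_12=(-3, -2, 1, -7)
t=12: X=(-3, -2, 1, -7), d=1 → -e1, X_13=(-4, -2, 1, -7)
t=13: X=(-4, -2, 1, -7), d=6 → +e4, X_14=(-4, -2, 1, -6)
t=14: X=(-4, -2, 1, -6), d=5 → -e3, X_15=(-4, -2, 0, -6)
t=15: X=(-4, -2, 0, -6), d=4 → +e3, X_16=(-4, -2, 1, -6)
t=16: X=(-4, -2, 1, -6), d=3 → -e2, X_17=(-4, -3, 1, -6)
t=17: X=(-4, -3, 1, -6), d=2 → +e2, X_18=(-4, -2, 1, -6)
t=18: X=(-4, -2, 1, -6), d=7 → -e4, X_19=(-4, -2, 1, -7)
t=19: X=(-4, -2, 1, -7), d=4 → +e3, X_20=(-4, -2, 2, -7)


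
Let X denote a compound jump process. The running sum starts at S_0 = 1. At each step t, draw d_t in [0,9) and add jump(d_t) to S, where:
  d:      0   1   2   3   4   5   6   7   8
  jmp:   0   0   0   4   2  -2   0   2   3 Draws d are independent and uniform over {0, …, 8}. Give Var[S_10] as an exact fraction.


Outcome values over d=0..8: [0, 0, 0, 4, 2, -2, 0, 2, 3]
Σy = 9, Σy² = 37, M = 9
μ = 9/9 = 1,  σ² = 37/9 − (1)² = 28/9
Independent increments: Var[S_10] = 10·σ² = 10·(28/9) = 280/9

280/9


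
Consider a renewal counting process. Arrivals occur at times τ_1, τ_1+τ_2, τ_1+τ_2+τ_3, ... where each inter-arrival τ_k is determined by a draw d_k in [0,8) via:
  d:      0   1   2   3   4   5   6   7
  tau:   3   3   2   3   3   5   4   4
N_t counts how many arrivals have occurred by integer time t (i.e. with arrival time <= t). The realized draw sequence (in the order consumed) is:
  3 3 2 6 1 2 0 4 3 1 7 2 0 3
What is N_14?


4

draw d_1=3: τ_1=3, arrival time A_1=3
draw d_2=3: τ_2=3, arrival time A_2=6
draw d_3=2: τ_3=2, arrival time A_3=8
draw d_4=6: τ_4=4, arrival time A_4=12
draw d_5=1: τ_5=3, arrival time A_5=15
draw d_6=2: τ_6=2, arrival time A_6=17
draw d_7=0: τ_7=3, arrival time A_7=20
draw d_8=4: τ_8=3, arrival time A_8=23
draw d_9=3: τ_9=3, arrival time A_9=26
draw d_10=1: τ_10=3, arrival time A_10=29
draw d_11=7: τ_11=4, arrival time A_11=33
draw d_12=2: τ_12=2, arrival time A_12=35
draw d_13=0: τ_13=3, arrival time A_13=38
draw d_14=3: τ_14=3, arrival time A_14=41
N_t over t=0..14: 0:0 1:0 2:0 3:1 4:1 5:1 6:2 7:2 8:3 9:3 10:3 11:3 12:4 13:4 14:4


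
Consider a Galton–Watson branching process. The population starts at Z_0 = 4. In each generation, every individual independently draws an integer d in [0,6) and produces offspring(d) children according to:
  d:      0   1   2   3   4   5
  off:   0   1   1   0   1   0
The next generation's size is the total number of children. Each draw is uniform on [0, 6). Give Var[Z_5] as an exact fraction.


Outcome values over d=0..5: [0, 1, 1, 0, 1, 0]
Σy = 3, Σy² = 3, M = 6
μ = 3/6 = 1/2,  σ² = 3/6 − (1/2)² = 1/4
V_0 = 0, E_0 = 4
V_1 = 1/4·E_0 + (1/2)²·V_0 = 1;  E_1 = 2
V_2 = 1/4·E_1 + (1/2)²·V_1 = 3/4;  E_2 = 1
V_3 = 1/4·E_2 + (1/2)²·V_2 = 7/16;  E_3 = 1/2
V_4 = 1/4·E_3 + (1/2)²·V_3 = 15/64;  E_4 = 1/4
V_5 = 1/4·E_4 + (1/2)²·V_4 = 31/256;  E_5 = 1/8

31/256


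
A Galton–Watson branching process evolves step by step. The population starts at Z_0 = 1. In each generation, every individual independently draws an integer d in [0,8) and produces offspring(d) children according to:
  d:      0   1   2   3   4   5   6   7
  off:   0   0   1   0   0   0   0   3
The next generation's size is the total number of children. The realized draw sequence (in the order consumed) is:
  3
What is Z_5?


gen 0: Z_0=1, draws=[3], offspring=[0], Z_1=0
gen 1: Z_1=0, draws=[], offspring=[], Z_2=0
gen 2: Z_2=0, draws=[], offspring=[], Z_3=0
gen 3: Z_3=0, draws=[], offspring=[], Z_4=0
gen 4: Z_4=0, draws=[], offspring=[], Z_5=0

0


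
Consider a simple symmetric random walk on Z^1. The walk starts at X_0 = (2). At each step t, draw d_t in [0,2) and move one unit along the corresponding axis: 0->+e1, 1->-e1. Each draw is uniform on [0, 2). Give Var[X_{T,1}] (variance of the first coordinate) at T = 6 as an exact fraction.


Outcome values over d=0..1: [1, -1]
Σy = 0, Σy² = 2, M = 2
μ = 0/2 = 0,  σ² = 2/2 − (0)² = 1
Independent increments: Var[X_6] = 6·σ² = 6·(1) = 6

6


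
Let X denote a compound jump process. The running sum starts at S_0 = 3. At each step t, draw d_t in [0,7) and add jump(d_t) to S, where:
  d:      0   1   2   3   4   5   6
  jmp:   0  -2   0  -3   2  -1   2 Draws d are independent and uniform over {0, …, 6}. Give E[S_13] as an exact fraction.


-5/7

Outcome values over d=0..6: [0, -2, 0, -3, 2, -1, 2]
Σy = -2, Σy² = 22, M = 7
μ = -2/7 = -2/7,  σ² = 22/7 − (-2/7)² = 150/49
E[S_13] = 3 + 13·(-2/7) = -5/7


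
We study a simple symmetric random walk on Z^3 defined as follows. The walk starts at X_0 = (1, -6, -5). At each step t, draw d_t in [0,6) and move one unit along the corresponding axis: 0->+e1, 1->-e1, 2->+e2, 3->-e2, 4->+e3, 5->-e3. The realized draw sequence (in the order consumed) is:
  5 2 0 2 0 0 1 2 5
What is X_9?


t=0: X=(1, -6, -5), d=5 → -e3, X_1=(1, -6, -6)
t=1: X=(1, -6, -6), d=2 → +e2, X_2=(1, -5, -6)
t=2: X=(1, -5, -6), d=0 → +e1, X_3=(2, -5, -6)
t=3: X=(2, -5, -6), d=2 → +e2, X_4=(2, -4, -6)
t=4: X=(2, -4, -6), d=0 → +e1, X_5=(3, -4, -6)
t=5: X=(3, -4, -6), d=0 → +e1, X_6=(4, -4, -6)
t=6: X=(4, -4, -6), d=1 → -e1, X_7=(3, -4, -6)
t=7: X=(3, -4, -6), d=2 → +e2, X_8=(3, -3, -6)
t=8: X=(3, -3, -6), d=5 → -e3, X_9=(3, -3, -7)

(3, -3, -7)


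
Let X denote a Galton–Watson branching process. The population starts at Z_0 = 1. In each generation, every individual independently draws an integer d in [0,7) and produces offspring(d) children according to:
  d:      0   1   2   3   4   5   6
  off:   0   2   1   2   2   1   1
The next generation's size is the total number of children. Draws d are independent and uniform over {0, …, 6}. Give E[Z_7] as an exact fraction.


4782969/823543

Outcome values over d=0..6: [0, 2, 1, 2, 2, 1, 1]
Σy = 9, Σy² = 15, M = 7
μ = 9/7 = 9/7,  σ² = 15/7 − (9/7)² = 24/49
E[Z_0] = 1
E[Z_1] = 9/7·E[Z_0] = 9/7
E[Z_2] = 9/7·E[Z_1] = 81/49
E[Z_3] = 9/7·E[Z_2] = 729/343
E[Z_4] = 9/7·E[Z_3] = 6561/2401
E[Z_5] = 9/7·E[Z_4] = 59049/16807
E[Z_6] = 9/7·E[Z_5] = 531441/117649
E[Z_7] = 9/7·E[Z_6] = 4782969/823543


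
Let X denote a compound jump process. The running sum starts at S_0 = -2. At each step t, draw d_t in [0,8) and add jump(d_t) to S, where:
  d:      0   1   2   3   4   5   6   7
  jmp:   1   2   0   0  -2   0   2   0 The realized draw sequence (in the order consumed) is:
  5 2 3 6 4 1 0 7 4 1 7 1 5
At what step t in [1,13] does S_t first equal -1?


9

t=0: S=-2, d=5, jump=0, S_1=-2
t=1: S=-2, d=2, jump=0, S_2=-2
t=2: S=-2, d=3, jump=0, S_3=-2
t=3: S=-2, d=6, jump=2, S_4=0
t=4: S=0, d=4, jump=-2, S_5=-2
t=5: S=-2, d=1, jump=2, S_6=0
t=6: S=0, d=0, jump=1, S_7=1
t=7: S=1, d=7, jump=0, S_8=1
t=8: S=1, d=4, jump=-2, S_9=-1
t=9: S=-1, d=1, jump=2, S_10=1
t=10: S=1, d=7, jump=0, S_11=1
t=11: S=1, d=1, jump=2, S_12=3
t=12: S=3, d=5, jump=0, S_13=3


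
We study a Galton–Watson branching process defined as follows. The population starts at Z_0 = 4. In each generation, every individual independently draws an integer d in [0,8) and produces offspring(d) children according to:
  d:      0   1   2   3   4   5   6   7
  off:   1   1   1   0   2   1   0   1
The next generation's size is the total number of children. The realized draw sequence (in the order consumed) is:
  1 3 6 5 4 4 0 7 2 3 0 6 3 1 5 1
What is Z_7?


1

gen 0: Z_0=4, draws=[1, 3, 6, 5], offspring=[1, 0, 0, 1], Z_1=2
gen 1: Z_1=2, draws=[4, 4], offspring=[2, 2], Z_2=4
gen 2: Z_2=4, draws=[0, 7, 2, 3], offspring=[1, 1, 1, 0], Z_3=3
gen 3: Z_3=3, draws=[0, 6, 3], offspring=[1, 0, 0], Z_4=1
gen 4: Z_4=1, draws=[1], offspring=[1], Z_5=1
gen 5: Z_5=1, draws=[5], offspring=[1], Z_6=1
gen 6: Z_6=1, draws=[1], offspring=[1], Z_7=1


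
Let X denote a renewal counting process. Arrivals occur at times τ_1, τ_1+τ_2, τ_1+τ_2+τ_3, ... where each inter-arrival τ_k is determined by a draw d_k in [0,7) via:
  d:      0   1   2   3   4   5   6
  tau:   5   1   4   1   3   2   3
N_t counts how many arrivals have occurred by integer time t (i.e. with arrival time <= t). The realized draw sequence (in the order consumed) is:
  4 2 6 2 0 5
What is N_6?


1

draw d_1=4: τ_1=3, arrival time A_1=3
draw d_2=2: τ_2=4, arrival time A_2=7
draw d_3=6: τ_3=3, arrival time A_3=10
draw d_4=2: τ_4=4, arrival time A_4=14
draw d_5=0: τ_5=5, arrival time A_5=19
draw d_6=5: τ_6=2, arrival time A_6=21
N_t over t=0..6: 0:0 1:0 2:0 3:1 4:1 5:1 6:1


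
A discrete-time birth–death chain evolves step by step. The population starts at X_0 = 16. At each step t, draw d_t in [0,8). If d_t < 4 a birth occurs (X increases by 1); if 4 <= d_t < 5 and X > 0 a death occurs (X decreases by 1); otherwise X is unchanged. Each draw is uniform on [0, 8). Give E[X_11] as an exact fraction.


161/8

X can drop by at most 1 per step and X_0 = 16 > T = 11, so X_t >= 16 − t >= 5 > 0 for every t <= 11: the floor at 0 (the 'and X > 0' condition) never binds. Hence X_11 = X_0 + Σ_{t<11} Y_t with i.i.d. increments Y_t = y(d_t) ∈ {+1, −1, 0}.
Outcome values over d=0..7: [1, 1, 1, 1, -1, 0, 0, 0]
Σy = 3, Σy² = 5, M = 8
μ = 3/8 = 3/8,  σ² = 5/8 − (3/8)² = 31/64
E[X_11] = 16 + 11·(3/8) = 161/8


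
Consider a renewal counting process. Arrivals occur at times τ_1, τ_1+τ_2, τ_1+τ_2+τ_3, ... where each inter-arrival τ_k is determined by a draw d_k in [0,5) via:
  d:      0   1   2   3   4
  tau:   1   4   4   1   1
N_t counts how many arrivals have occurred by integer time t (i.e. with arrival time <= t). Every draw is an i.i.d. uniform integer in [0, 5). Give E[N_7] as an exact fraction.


243407/78125

Inter-arrival values over d=0..4: [1, 4, 4, 1, 1]
Each d has probability 1/5, so the pmf of τ is: f(1) = 3/5, f(4) = 2/5
Renewal equation for m(n) = E[N_n]: condition on τ_1 = k (if k <= n, one arrival plus a fresh copy on the remaining n−k steps): m(n) = F(n) + Σ_{k<=n} f(k)·m(n−k), where F(n) = P(τ <= n) and m(0) = 0
m(1) = F(1) = 3/5
m(2) = F(2) + f(1)·m(1) = 3/5 + 3/5·3/5 = 24/25
m(3) = F(3) + f(1)·m(2) = 3/5 + 3/5·24/25 = 147/125
m(4) = F(4) + f(1)·m(3) = 1 + 3/5·147/125 = 1066/625
m(5) = F(5) + f(1)·m(4) + f(4)·m(1) = 1 + 3/5·1066/625 + 2/5·3/5 = 7073/3125
m(6) = F(6) + f(1)·m(5) + f(4)·m(2) = 1 + 3/5·7073/3125 + 2/5·24/25 = 42844/15625
m(7) = F(7) + f(1)·m(6) + f(4)·m(3) = 1 + 3/5·42844/15625 + 2/5·147/125 = 243407/78125
E[N_7] = m(7) = 243407/78125


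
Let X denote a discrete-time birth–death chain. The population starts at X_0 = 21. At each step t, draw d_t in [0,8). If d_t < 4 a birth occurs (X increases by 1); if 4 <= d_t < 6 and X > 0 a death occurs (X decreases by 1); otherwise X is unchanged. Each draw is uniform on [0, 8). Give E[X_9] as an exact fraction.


93/4

X can drop by at most 1 per step and X_0 = 21 > T = 9, so X_t >= 21 − t >= 12 > 0 for every t <= 9: the floor at 0 (the 'and X > 0' condition) never binds. Hence X_9 = X_0 + Σ_{t<9} Y_t with i.i.d. increments Y_t = y(d_t) ∈ {+1, −1, 0}.
Outcome values over d=0..7: [1, 1, 1, 1, -1, -1, 0, 0]
Σy = 2, Σy² = 6, M = 8
μ = 2/8 = 1/4,  σ² = 6/8 − (1/4)² = 11/16
E[X_9] = 21 + 9·(1/4) = 93/4


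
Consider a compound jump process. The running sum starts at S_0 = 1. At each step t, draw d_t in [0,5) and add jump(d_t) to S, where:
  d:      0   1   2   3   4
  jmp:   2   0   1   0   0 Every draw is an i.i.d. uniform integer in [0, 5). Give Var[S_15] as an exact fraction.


48/5

Outcome values over d=0..4: [2, 0, 1, 0, 0]
Σy = 3, Σy² = 5, M = 5
μ = 3/5 = 3/5,  σ² = 5/5 − (3/5)² = 16/25
Independent increments: Var[S_15] = 15·σ² = 15·(16/25) = 48/5


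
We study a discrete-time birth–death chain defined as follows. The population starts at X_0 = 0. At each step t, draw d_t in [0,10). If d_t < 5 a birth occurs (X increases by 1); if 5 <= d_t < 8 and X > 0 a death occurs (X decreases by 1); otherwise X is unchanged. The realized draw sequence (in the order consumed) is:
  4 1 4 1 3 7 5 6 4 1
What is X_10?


4

t=0: X=0, d=4 → birth, X_1=1
t=1: X=1, d=1 → birth, X_2=2
t=2: X=2, d=4 → birth, X_3=3
t=3: X=3, d=1 → birth, X_4=4
t=4: X=4, d=3 → birth, X_5=5
t=5: X=5, d=7 → death, X_6=4
t=6: X=4, d=5 → death, X_7=3
t=7: X=3, d=6 → death, X_8=2
t=8: X=2, d=4 → birth, X_9=3
t=9: X=3, d=1 → birth, X_10=4
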